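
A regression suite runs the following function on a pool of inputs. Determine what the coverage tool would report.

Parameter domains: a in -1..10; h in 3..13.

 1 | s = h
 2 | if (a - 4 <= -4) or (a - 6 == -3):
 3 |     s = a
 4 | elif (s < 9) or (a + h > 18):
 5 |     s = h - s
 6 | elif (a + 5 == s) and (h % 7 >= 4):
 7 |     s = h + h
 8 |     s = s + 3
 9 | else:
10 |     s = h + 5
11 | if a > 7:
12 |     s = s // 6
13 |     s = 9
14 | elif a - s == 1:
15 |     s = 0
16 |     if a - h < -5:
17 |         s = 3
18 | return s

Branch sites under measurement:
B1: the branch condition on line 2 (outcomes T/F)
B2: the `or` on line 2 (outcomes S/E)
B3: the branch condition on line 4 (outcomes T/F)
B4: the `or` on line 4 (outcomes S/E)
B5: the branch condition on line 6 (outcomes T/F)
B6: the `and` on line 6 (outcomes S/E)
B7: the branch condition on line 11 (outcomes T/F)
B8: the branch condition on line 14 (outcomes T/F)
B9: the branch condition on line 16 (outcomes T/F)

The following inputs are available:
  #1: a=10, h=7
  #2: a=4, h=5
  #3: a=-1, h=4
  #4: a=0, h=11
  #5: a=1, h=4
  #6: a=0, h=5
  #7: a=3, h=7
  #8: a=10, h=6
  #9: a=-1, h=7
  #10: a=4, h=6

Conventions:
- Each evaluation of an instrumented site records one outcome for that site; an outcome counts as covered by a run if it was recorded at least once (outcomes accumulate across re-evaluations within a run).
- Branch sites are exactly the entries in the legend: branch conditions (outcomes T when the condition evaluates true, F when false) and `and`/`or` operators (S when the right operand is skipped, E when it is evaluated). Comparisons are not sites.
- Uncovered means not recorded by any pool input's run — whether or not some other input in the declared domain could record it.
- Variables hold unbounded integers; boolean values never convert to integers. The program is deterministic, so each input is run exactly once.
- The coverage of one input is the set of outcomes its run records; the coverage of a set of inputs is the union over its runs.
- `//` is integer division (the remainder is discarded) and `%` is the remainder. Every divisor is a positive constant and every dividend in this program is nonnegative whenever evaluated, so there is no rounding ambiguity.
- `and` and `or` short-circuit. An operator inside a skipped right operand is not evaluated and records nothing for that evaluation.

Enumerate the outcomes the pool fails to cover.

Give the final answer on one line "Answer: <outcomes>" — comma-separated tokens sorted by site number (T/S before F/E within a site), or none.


input #1 (a=10, h=7): events B2->E, B1->F, B4->S, B3->T, B7->T; covers B1=F, B2=E, B3=T, B4=S, B7=T
input #2 (a=4, h=5): events B2->E, B1->F, B4->S, B3->T, B7->F, B8->F; covers B1=F, B2=E, B3=T, B4=S, B7=F, B8=F
input #3 (a=-1, h=4): events B2->S, B1->T, B7->F, B8->F; covers B1=T, B2=S, B7=F, B8=F
input #4 (a=0, h=11): events B2->S, B1->T, B7->F, B8->F; covers B1=T, B2=S, B7=F, B8=F
input #5 (a=1, h=4): events B2->E, B1->F, B4->S, B3->T, B7->F, B8->T, B9->F; covers B1=F, B2=E, B3=T, B4=S, B7=F, B8=T, B9=F
input #6 (a=0, h=5): events B2->S, B1->T, B7->F, B8->F; covers B1=T, B2=S, B7=F, B8=F
input #7 (a=3, h=7): events B2->E, B1->T, B7->F, B8->F; covers B1=T, B2=E, B7=F, B8=F
input #8 (a=10, h=6): events B2->E, B1->F, B4->S, B3->T, B7->T; covers B1=F, B2=E, B3=T, B4=S, B7=T
input #9 (a=-1, h=7): events B2->S, B1->T, B7->F, B8->F; covers B1=T, B2=S, B7=F, B8=F
input #10 (a=4, h=6): events B2->E, B1->F, B4->S, B3->T, B7->F, B8->F; covers B1=F, B2=E, B3=T, B4=S, B7=F, B8=F
union over the pool: B1=T, B1=F, B2=S, B2=E, B3=T, B4=S, B7=T, B7=F, B8=T, B8=F, B9=F
uncovered (7 of 18): B3=F, B4=E, B5=T, B5=F, B6=S, B6=E, B9=T
Answer: B3=F, B4=E, B5=T, B5=F, B6=S, B6=E, B9=T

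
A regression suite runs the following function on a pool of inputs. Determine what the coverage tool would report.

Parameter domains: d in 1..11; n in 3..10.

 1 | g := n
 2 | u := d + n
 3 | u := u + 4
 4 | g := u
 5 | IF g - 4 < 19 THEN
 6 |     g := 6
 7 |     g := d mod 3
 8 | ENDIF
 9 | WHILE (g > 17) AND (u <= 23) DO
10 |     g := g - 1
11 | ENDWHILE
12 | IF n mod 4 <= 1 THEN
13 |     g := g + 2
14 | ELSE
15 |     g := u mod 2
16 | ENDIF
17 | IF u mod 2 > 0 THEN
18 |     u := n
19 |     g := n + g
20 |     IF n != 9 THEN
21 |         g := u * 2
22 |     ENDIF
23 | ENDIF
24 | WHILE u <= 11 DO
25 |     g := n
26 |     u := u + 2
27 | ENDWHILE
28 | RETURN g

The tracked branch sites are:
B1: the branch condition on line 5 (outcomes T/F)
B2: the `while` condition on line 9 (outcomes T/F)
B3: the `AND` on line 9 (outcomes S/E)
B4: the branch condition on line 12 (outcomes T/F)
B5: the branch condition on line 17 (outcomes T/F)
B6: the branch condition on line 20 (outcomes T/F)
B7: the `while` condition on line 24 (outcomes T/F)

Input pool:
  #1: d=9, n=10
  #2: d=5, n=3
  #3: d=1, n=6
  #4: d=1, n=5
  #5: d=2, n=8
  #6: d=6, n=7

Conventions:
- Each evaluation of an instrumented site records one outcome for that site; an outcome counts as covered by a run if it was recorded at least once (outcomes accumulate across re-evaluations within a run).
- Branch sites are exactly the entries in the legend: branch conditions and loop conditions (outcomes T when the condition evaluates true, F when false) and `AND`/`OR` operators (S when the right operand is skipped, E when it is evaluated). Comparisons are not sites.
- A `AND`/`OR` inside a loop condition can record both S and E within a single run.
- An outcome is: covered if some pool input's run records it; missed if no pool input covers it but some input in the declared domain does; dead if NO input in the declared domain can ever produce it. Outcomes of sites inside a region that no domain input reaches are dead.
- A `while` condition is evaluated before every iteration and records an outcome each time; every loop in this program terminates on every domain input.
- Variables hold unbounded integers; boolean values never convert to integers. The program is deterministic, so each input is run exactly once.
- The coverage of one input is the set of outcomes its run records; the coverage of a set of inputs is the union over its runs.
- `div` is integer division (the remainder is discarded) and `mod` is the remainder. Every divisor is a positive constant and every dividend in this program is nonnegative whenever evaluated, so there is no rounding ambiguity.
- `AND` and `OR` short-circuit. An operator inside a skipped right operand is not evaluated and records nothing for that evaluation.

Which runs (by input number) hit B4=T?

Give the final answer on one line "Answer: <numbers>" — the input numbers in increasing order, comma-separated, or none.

input #1 (d=9, n=10): does not produce B4=T
input #2 (d=5, n=3): does not produce B4=T
input #3 (d=1, n=6): does not produce B4=T
input #4 (d=1, n=5): produces B4=T
input #5 (d=2, n=8): produces B4=T
input #6 (d=6, n=7): does not produce B4=T

Answer: 4, 5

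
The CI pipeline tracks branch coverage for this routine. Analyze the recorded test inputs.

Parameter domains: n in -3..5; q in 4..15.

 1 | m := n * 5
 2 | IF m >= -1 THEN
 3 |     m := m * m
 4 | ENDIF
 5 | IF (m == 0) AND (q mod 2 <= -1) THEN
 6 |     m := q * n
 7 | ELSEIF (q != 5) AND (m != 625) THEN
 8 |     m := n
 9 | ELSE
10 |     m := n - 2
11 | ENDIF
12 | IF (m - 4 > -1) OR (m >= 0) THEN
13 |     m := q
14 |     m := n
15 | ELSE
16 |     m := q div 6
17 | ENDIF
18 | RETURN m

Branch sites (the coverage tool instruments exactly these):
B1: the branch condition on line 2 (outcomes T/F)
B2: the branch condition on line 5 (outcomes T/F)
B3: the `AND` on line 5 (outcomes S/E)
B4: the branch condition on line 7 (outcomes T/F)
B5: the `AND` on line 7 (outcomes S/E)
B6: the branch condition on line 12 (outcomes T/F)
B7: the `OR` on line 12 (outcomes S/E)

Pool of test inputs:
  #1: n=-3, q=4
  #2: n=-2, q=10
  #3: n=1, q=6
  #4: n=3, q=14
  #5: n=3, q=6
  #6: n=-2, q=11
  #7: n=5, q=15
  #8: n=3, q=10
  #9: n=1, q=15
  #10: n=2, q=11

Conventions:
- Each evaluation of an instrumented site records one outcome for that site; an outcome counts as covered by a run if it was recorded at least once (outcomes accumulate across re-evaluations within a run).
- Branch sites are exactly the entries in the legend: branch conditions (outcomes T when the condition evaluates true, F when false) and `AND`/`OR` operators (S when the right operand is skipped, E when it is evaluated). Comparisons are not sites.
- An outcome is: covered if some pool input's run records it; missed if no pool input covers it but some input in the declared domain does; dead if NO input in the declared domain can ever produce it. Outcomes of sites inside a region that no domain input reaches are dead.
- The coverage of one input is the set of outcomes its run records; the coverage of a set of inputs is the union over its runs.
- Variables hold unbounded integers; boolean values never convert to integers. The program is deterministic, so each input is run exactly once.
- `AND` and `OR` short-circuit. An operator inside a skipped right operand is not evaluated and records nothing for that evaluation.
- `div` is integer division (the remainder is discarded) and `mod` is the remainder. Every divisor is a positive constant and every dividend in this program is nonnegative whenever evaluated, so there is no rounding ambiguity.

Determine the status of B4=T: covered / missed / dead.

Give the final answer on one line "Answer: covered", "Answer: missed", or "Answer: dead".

B4=T is recorded by pool input(s) 1, 2, 3, 4, 5, 6, 8, 9, 10 -> covered

Answer: covered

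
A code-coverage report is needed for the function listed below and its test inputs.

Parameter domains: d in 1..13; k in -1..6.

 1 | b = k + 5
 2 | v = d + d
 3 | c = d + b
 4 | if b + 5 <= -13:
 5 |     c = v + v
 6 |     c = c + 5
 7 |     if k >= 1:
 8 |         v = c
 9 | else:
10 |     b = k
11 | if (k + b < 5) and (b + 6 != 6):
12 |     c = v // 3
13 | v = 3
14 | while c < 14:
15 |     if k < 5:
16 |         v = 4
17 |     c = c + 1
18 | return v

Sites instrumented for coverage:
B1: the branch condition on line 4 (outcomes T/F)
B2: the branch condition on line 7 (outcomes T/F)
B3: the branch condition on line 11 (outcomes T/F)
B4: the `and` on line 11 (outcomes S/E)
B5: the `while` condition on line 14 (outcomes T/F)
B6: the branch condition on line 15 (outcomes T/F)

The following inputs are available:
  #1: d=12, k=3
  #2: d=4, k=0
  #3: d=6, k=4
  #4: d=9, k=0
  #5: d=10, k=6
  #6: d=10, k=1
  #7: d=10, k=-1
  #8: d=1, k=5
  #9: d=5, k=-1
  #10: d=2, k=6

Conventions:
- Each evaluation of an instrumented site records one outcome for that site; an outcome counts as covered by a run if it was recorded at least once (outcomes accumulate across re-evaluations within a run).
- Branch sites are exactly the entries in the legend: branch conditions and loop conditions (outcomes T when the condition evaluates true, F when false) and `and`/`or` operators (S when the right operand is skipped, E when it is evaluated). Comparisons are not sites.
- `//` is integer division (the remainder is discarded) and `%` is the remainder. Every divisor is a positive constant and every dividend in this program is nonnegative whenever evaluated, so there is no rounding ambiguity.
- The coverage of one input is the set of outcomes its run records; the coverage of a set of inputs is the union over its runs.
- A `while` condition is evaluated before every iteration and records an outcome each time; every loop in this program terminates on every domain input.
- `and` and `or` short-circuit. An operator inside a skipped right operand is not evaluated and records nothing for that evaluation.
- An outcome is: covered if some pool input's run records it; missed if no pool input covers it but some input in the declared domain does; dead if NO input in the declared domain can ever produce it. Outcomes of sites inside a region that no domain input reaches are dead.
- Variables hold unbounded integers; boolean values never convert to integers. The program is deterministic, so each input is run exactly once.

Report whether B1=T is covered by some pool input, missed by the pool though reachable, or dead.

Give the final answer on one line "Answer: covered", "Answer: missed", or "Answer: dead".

no pool input records B1=T
checking all 104 inputs in the declared domain: B1=T is never recorded -> dead

Answer: dead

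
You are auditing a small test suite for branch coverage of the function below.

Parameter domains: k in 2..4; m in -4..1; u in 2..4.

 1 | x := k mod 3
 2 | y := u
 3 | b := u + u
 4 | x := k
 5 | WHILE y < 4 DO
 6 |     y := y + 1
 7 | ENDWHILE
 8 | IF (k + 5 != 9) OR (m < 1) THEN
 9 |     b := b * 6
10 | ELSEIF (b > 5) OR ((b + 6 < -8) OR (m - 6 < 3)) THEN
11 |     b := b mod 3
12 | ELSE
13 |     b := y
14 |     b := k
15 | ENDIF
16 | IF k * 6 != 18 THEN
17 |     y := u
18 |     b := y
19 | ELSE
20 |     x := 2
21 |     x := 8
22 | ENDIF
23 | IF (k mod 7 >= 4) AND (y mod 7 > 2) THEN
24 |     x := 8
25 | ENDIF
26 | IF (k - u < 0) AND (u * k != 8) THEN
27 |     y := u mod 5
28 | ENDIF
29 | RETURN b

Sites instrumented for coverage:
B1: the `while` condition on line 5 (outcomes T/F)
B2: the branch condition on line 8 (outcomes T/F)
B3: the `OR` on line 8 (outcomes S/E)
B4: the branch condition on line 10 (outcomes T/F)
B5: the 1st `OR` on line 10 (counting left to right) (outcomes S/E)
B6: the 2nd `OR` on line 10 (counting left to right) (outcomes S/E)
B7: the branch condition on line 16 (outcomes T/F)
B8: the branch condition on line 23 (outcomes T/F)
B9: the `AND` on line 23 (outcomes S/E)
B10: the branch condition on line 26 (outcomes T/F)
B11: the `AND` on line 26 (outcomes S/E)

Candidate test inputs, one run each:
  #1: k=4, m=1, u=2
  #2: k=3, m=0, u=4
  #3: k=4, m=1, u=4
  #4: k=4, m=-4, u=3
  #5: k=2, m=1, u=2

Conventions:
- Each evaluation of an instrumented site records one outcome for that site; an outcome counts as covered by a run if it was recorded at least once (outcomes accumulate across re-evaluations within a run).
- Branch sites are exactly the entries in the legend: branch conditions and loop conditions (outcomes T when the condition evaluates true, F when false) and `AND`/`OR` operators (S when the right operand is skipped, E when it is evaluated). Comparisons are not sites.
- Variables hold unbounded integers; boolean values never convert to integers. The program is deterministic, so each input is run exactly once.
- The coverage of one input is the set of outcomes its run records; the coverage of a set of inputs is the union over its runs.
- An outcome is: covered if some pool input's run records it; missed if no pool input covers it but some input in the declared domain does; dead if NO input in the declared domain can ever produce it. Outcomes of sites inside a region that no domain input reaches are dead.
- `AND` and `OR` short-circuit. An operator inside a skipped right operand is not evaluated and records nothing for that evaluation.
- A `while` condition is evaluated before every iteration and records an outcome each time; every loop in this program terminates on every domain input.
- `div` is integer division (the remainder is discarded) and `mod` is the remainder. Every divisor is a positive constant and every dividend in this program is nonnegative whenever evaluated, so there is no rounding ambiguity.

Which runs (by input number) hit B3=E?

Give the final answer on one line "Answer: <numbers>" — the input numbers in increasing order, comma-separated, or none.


input #1 (k=4, m=1, u=2): covers B3=E
input #2 (k=3, m=0, u=4): misses B3=E
input #3 (k=4, m=1, u=4): covers B3=E
input #4 (k=4, m=-4, u=3): covers B3=E
input #5 (k=2, m=1, u=2): misses B3=E
Answer: 1, 3, 4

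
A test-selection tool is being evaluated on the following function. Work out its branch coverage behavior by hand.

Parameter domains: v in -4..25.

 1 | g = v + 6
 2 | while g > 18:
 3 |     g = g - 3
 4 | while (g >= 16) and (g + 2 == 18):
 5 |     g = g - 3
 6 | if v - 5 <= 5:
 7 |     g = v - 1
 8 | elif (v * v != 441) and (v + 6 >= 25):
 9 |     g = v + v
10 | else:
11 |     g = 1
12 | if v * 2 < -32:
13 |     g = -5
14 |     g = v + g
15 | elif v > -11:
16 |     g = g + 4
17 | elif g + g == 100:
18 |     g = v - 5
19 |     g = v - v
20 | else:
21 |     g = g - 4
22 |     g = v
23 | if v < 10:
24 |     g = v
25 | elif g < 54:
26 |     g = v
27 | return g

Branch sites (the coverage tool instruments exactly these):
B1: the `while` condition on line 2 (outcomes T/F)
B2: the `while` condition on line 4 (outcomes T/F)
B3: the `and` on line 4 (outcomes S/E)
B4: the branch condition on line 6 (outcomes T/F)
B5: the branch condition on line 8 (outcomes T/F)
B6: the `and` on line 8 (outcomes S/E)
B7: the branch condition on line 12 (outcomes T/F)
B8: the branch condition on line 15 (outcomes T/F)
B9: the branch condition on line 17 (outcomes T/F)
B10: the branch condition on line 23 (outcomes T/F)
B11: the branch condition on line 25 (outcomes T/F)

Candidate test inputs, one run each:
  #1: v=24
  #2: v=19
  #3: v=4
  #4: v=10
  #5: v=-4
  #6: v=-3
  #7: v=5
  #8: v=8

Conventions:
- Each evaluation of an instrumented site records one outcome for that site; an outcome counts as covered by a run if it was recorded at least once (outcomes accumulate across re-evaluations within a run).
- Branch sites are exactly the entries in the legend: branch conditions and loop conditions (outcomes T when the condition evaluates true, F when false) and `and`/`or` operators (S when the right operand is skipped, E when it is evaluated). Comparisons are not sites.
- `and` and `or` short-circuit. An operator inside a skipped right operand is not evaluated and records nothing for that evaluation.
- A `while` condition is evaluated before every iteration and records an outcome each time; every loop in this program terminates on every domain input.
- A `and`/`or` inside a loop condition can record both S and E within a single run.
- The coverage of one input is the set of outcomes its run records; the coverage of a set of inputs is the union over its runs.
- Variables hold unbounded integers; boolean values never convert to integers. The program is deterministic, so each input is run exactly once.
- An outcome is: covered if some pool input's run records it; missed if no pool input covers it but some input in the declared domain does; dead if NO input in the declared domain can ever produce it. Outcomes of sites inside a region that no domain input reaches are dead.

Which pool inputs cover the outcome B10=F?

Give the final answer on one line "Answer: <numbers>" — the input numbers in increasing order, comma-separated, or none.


input #1 (v=24): produces B10=F
input #2 (v=19): produces B10=F
input #3 (v=4): does not produce B10=F
input #4 (v=10): produces B10=F
input #5 (v=-4): does not produce B10=F
input #6 (v=-3): does not produce B10=F
input #7 (v=5): does not produce B10=F
input #8 (v=8): does not produce B10=F
Answer: 1, 2, 4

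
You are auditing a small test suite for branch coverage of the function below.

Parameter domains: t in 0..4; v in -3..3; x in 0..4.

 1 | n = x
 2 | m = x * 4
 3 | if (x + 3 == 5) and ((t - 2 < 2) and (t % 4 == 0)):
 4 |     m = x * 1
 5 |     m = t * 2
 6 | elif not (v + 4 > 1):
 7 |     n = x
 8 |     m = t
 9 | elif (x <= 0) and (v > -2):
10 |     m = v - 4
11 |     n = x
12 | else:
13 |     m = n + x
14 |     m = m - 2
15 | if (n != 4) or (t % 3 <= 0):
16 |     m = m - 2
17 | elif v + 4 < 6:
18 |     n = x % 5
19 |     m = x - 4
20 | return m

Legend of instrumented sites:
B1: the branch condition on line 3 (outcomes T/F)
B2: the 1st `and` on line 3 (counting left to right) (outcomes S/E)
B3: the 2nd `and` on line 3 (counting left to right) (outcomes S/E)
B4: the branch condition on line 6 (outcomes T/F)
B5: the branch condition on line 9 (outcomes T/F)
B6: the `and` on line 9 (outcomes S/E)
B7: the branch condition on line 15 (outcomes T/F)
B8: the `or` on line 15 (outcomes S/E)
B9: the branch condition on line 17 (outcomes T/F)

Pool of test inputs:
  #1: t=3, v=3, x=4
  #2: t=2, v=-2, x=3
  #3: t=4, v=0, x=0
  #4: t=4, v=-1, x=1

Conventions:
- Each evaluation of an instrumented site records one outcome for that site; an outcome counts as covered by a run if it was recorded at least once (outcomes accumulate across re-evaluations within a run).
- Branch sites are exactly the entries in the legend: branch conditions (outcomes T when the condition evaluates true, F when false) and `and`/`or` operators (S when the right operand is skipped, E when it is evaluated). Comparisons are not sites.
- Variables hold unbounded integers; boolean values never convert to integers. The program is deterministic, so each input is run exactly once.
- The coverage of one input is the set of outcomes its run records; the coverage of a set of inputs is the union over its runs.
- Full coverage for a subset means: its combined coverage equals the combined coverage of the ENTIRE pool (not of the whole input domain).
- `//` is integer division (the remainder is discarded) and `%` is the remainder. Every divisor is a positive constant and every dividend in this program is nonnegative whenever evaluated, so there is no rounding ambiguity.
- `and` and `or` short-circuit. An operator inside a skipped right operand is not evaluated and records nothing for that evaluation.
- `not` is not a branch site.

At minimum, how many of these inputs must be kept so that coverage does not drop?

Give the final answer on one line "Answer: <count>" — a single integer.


input #1 (t=3, v=3, x=4): events B2->S, B1->F, B4->F, B6->S, B5->F, B8->E, B7->T; covers B1=F, B2=S, B4=F, B5=F, B6=S, B7=T, B8=E
input #2 (t=2, v=-2, x=3): events B2->S, B1->F, B4->F, B6->S, B5->F, B8->S, B7->T; covers B1=F, B2=S, B4=F, B5=F, B6=S, B7=T, B8=S
input #3 (t=4, v=0, x=0): events B2->S, B1->F, B4->F, B6->E, B5->T, B8->S, B7->T; covers B1=F, B2=S, B4=F, B5=T, B6=E, B7=T, B8=S
input #4 (t=4, v=-1, x=1): events B2->S, B1->F, B4->F, B6->S, B5->F, B8->S, B7->T; covers B1=F, B2=S, B4=F, B5=F, B6=S, B7=T, B8=S
the full pool covers 10 outcomes: B1=F, B2=S, B4=F, B5=T, B5=F, B6=S, B6=E, B7=T, B8=S, B8=E
size 1 is not enough: best union over all size-1 subsets is 7/10
the canonical winner is {1, 3}: size 2, full 10-outcome coverage, earliest index list among size-2 covers
Answer: 2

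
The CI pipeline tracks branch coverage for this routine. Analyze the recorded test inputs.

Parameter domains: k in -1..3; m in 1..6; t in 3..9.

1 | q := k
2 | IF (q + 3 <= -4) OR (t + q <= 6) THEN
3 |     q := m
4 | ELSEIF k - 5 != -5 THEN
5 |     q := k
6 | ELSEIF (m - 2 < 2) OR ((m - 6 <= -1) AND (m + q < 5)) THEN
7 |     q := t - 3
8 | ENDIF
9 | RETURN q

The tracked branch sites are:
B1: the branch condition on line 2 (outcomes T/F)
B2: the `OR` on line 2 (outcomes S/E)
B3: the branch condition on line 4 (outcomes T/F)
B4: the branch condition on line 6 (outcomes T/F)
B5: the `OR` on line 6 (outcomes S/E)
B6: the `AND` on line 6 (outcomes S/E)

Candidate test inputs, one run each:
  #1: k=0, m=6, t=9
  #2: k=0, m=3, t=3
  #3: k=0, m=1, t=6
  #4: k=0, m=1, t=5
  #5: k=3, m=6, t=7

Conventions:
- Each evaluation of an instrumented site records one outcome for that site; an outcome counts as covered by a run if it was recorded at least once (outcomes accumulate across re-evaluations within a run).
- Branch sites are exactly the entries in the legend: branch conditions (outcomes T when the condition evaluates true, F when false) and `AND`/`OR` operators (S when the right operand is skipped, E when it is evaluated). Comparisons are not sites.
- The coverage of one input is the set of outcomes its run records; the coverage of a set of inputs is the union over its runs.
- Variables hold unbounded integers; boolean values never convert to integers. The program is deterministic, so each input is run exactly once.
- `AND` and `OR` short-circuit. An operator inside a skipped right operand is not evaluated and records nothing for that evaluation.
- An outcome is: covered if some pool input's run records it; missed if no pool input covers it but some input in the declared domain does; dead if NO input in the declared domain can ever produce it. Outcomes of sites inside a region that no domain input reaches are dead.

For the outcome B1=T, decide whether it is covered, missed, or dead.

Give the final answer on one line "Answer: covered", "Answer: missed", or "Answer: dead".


B1=T is recorded by pool input(s) 2, 3, 4 -> covered
Answer: covered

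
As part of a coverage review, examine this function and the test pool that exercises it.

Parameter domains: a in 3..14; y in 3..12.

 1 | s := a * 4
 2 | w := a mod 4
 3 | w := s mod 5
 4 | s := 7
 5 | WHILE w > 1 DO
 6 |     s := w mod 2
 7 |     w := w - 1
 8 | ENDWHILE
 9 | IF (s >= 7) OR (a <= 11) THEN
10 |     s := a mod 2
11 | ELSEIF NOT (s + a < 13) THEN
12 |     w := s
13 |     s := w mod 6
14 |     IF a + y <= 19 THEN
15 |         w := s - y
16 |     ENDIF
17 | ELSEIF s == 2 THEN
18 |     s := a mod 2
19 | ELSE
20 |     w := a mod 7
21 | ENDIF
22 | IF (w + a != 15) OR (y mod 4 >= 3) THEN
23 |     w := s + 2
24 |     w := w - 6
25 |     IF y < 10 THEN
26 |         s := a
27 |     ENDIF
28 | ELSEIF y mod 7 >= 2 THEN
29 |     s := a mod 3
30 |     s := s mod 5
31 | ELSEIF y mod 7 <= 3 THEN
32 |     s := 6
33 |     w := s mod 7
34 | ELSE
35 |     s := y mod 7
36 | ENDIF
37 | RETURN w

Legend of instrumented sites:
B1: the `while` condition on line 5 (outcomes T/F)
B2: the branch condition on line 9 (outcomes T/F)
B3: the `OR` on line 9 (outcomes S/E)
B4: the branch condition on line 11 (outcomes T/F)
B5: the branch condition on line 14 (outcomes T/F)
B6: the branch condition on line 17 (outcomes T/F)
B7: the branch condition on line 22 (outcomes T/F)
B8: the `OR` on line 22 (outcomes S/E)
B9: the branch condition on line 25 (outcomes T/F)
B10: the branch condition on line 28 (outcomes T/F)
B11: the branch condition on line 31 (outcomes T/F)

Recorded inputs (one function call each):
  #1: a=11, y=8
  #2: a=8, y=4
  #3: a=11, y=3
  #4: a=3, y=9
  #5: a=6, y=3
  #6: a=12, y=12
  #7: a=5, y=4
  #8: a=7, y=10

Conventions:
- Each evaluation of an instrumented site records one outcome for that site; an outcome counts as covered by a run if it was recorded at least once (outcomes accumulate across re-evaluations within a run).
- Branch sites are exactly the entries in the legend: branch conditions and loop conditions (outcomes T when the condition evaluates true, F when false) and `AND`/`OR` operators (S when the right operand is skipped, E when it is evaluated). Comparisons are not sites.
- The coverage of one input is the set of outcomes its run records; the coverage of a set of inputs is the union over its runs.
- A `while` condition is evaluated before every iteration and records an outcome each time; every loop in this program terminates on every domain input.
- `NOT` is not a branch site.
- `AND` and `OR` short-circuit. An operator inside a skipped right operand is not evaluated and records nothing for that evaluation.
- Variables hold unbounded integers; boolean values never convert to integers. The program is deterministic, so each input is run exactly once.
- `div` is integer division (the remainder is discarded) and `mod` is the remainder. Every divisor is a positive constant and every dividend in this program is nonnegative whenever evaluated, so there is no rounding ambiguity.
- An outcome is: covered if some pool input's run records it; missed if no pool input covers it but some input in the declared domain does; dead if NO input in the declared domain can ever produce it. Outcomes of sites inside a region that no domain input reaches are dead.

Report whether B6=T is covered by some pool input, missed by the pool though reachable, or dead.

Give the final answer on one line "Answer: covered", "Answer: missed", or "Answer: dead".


no pool input records B6=T
checking all 120 inputs in the declared domain: B6=T is never recorded -> dead
Answer: dead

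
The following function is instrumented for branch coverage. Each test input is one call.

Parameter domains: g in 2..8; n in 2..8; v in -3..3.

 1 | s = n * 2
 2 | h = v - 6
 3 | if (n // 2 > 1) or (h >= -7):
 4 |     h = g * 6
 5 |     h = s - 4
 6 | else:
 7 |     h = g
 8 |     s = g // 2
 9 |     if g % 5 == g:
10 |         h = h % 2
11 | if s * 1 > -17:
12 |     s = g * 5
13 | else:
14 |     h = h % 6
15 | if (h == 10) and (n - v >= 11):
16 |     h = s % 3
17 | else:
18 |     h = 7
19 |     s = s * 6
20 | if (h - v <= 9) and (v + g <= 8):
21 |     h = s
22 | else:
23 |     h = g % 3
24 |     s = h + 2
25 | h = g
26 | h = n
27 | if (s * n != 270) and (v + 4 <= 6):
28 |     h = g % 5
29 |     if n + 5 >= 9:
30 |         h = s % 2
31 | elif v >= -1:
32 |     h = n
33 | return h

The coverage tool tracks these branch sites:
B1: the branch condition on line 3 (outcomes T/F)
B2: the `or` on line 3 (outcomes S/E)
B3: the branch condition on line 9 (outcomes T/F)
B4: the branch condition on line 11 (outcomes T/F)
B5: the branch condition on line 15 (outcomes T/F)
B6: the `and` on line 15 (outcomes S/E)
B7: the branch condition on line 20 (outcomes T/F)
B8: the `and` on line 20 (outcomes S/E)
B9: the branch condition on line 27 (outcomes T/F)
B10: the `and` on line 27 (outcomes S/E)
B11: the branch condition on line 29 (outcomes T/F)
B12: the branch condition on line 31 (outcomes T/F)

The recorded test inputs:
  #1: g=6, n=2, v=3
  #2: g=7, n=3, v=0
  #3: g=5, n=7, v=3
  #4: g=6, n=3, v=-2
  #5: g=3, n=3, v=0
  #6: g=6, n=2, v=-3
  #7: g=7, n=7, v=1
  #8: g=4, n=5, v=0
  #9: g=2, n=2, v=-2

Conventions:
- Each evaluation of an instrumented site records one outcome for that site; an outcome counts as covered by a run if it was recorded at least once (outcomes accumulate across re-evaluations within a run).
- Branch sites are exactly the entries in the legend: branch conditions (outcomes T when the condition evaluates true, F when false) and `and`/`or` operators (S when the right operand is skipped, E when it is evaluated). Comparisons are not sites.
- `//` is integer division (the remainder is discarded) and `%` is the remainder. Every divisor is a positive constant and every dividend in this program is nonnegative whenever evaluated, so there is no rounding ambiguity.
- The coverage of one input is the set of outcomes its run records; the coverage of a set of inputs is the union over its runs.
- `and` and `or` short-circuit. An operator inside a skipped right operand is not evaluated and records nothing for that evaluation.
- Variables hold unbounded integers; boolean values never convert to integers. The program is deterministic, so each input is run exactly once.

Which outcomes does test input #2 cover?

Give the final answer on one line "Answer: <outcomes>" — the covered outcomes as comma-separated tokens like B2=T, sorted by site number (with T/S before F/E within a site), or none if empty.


Event log for input #2 (g=7, n=3, v=0):
  B2->E, B1->T, B4->T, B6->S, B5->F, B8->E, B7->T, B10->E, B9->T, B11->F
as a set, this run covers: B1=T, B2=E, B4=T, B5=F, B6=S, B7=T, B8=E, B9=T, B10=E, B11=F
Answer: B1=T, B2=E, B4=T, B5=F, B6=S, B7=T, B8=E, B9=T, B10=E, B11=F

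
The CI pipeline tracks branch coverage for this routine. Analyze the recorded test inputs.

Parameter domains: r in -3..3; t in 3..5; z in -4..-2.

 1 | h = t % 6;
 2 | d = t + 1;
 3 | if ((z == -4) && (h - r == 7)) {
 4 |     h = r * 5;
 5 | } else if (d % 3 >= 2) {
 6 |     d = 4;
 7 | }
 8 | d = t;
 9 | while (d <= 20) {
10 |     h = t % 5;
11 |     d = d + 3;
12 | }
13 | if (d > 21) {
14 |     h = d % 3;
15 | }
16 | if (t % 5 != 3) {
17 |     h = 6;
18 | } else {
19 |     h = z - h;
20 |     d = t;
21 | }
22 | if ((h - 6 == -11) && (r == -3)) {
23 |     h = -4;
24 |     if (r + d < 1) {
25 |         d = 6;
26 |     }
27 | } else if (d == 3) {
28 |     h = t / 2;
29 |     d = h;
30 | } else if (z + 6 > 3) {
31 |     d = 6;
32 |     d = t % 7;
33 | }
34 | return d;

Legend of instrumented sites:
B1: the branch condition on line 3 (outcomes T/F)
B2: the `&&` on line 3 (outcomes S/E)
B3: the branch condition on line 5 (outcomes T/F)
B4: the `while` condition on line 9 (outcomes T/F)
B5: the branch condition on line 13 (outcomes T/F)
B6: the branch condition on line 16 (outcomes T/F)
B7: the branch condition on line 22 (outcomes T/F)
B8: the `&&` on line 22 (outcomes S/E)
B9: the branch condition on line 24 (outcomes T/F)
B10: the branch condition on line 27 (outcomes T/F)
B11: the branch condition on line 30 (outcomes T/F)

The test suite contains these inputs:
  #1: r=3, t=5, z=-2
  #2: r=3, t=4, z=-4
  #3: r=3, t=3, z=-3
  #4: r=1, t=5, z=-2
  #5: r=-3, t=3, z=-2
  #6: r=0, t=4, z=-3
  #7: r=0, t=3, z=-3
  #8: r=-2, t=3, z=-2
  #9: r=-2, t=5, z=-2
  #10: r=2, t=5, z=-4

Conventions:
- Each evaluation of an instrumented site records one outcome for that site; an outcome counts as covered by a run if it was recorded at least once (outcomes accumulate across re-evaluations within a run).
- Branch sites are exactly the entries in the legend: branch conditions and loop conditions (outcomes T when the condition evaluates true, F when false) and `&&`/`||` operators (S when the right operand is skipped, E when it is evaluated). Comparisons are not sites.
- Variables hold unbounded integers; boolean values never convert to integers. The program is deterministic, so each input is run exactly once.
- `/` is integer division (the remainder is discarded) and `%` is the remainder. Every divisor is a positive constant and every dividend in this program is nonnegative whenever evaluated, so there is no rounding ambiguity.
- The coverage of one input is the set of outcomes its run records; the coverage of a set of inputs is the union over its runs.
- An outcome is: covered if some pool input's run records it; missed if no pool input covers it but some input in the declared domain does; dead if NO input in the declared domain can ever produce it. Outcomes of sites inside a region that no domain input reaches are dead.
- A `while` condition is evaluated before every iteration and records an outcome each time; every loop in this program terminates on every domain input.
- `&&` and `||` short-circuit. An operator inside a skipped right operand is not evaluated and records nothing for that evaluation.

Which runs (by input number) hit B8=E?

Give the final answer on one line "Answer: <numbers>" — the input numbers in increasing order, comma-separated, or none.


input #1 (r=3, t=5, z=-2): never hits B8=E
input #2 (r=3, t=4, z=-4): never hits B8=E
input #3 (r=3, t=3, z=-3): never hits B8=E
input #4 (r=1, t=5, z=-2): never hits B8=E
input #5 (r=-3, t=3, z=-2): hits B8=E
input #6 (r=0, t=4, z=-3): never hits B8=E
input #7 (r=0, t=3, z=-3): never hits B8=E
input #8 (r=-2, t=3, z=-2): hits B8=E
input #9 (r=-2, t=5, z=-2): never hits B8=E
input #10 (r=2, t=5, z=-4): never hits B8=E
Answer: 5, 8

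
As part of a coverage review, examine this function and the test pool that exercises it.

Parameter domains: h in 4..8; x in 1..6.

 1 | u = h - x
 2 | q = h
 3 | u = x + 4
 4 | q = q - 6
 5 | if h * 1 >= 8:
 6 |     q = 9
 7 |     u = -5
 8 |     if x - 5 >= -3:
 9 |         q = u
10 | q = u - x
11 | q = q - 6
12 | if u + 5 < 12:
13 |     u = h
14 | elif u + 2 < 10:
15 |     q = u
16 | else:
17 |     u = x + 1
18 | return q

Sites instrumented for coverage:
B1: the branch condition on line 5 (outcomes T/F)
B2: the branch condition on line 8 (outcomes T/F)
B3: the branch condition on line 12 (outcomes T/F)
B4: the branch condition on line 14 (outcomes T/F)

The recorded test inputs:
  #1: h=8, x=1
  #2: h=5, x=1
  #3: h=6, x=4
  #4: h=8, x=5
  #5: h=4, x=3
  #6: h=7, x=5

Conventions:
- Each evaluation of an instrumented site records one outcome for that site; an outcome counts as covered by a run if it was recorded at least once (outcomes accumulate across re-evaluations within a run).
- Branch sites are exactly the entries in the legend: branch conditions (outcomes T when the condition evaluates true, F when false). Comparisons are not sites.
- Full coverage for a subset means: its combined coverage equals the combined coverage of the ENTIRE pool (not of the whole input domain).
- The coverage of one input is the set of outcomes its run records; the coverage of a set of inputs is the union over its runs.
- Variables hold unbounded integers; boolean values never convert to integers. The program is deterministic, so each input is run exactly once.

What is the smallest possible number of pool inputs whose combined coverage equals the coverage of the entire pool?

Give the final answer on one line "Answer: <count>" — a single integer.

input #1 (h=8, x=1): events B1->T, B2->F, B3->T; covers B1=T, B2=F, B3=T
input #2 (h=5, x=1): events B1->F, B3->T; covers B1=F, B3=T
input #3 (h=6, x=4): events B1->F, B3->F, B4->F; covers B1=F, B3=F, B4=F
input #4 (h=8, x=5): events B1->T, B2->T, B3->T; covers B1=T, B2=T, B3=T
input #5 (h=4, x=3): events B1->F, B3->F, B4->T; covers B1=F, B3=F, B4=T
input #6 (h=7, x=5): events B1->F, B3->F, B4->F; covers B1=F, B3=F, B4=F
together the pool reaches 8 outcomes: B1=T, B1=F, B2=T, B2=F, B3=T, B3=F, B4=T, B4=F
size 1 is not enough: best union over all size-1 subsets is 3/8
size 2 is not enough: best union over all size-2 subsets is 6/8
size 3 is not enough: best union over all size-3 subsets is 7/8
size 4: inputs {1, 3, 4, 5} cover all 8 outcomes, and no lexicographically smaller subset of this size does

Answer: 4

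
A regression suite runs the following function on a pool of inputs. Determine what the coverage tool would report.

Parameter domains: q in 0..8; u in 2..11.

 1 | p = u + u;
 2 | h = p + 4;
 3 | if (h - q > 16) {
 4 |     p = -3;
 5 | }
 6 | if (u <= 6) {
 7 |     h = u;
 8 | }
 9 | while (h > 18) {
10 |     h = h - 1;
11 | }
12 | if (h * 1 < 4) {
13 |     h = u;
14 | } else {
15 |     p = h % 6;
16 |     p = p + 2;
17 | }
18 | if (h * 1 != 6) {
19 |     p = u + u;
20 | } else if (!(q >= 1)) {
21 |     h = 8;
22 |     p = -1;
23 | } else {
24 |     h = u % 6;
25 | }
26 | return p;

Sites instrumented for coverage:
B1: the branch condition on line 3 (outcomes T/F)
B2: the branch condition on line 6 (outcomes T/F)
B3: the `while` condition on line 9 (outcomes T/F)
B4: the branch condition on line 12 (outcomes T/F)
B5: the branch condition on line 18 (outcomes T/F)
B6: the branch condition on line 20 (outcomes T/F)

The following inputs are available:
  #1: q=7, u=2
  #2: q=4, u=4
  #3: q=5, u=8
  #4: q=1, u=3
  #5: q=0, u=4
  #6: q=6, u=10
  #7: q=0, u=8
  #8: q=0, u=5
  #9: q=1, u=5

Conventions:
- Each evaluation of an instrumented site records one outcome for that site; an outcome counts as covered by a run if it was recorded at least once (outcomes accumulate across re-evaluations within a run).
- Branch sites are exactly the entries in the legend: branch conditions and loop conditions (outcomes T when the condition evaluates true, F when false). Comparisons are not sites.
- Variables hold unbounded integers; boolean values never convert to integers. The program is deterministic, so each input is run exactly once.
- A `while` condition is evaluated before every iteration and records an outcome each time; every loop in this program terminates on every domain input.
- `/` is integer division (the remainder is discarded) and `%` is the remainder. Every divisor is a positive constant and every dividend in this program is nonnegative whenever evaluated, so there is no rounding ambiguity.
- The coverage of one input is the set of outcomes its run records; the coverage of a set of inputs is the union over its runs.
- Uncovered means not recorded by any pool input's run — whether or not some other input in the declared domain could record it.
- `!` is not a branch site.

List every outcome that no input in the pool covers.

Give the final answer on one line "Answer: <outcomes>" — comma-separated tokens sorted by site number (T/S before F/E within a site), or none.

input #1, q=7, u=2: events B1->F, B2->T, B3->F, B4->T, B5->T; outcomes B1=F, B2=T, B3=F, B4=T, B5=T
input #2, q=4, u=4: events B1->F, B2->T, B3->F, B4->F, B5->T; outcomes B1=F, B2=T, B3=F, B4=F, B5=T
input #3, q=5, u=8: events B1->F, B2->F, B3->T, B3->T, B3->F, B4->F, B5->T; outcomes B1=F, B2=F, B3=T, B3=F, B4=F, B5=T
input #4, q=1, u=3: events B1->F, B2->T, B3->F, B4->T, B5->T; outcomes B1=F, B2=T, B3=F, B4=T, B5=T
input #5, q=0, u=4: events B1->F, B2->T, B3->F, B4->F, B5->T; outcomes B1=F, B2=T, B3=F, B4=F, B5=T
input #6, q=6, u=10: events B1->T, B2->F, B3->T, B3->T, B3->T, B3->T, B3->T, B3->T, B3->F, B4->F, B5->T; outcomes B1=T, B2=F, B3=T, B3=F, B4=F, B5=T
input #7, q=0, u=8: events B1->T, B2->F, B3->T, B3->T, B3->F, B4->F, B5->T; outcomes B1=T, B2=F, B3=T, B3=F, B4=F, B5=T
input #8, q=0, u=5: events B1->F, B2->T, B3->F, B4->F, B5->T; outcomes B1=F, B2=T, B3=F, B4=F, B5=T
input #9, q=1, u=5: events B1->F, B2->T, B3->F, B4->F, B5->T; outcomes B1=F, B2=T, B3=F, B4=F, B5=T
union over the pool: B1=T, B1=F, B2=T, B2=F, B3=T, B3=F, B4=T, B4=F, B5=T
uncovered (3 of 12): B5=F, B6=T, B6=F

Answer: B5=F, B6=T, B6=F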